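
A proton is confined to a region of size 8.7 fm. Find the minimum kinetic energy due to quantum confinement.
68.536 keV

Using the uncertainty principle:

1. Position uncertainty: Δx ≈ 8.700e-15 m
2. Minimum momentum uncertainty: Δp = ℏ/(2Δx) = 6.061e-21 kg·m/s
3. Minimum kinetic energy:
   KE = (Δp)²/(2m) = (6.061e-21)²/(2 × 1.673e-27 kg)
   KE = 1.098e-14 J = 68.536 keV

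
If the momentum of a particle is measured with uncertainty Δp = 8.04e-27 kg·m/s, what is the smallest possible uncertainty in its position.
6.558 nm

Using the Heisenberg uncertainty principle:
ΔxΔp ≥ ℏ/2

The minimum uncertainty in position is:
Δx_min = ℏ/(2Δp)
Δx_min = (1.055e-34 J·s) / (2 × 8.040e-27 kg·m/s)
Δx_min = 6.558e-09 m = 6.558 nm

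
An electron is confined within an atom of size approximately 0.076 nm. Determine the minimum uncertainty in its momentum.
6.938 × 10^-25 kg·m/s

Using the Heisenberg uncertainty principle:
ΔxΔp ≥ ℏ/2

With Δx ≈ L = 7.600e-11 m (the confinement size):
Δp_min = ℏ/(2Δx)
Δp_min = (1.055e-34 J·s) / (2 × 7.600e-11 m)
Δp_min = 6.938e-25 kg·m/s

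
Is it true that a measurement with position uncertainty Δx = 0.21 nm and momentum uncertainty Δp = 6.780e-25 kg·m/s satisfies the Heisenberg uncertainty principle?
Yes, it satisfies the uncertainty principle.

Calculate the product ΔxΔp:
ΔxΔp = (2.100e-10 m) × (6.780e-25 kg·m/s)
ΔxΔp = 1.424e-34 J·s

Compare to the minimum allowed value ℏ/2:
ℏ/2 = 5.273e-35 J·s

Since ΔxΔp = 1.424e-34 J·s ≥ 5.273e-35 J·s = ℏ/2,
the measurement satisfies the uncertainty principle.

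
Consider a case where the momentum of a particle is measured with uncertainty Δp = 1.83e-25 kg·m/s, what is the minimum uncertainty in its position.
288.134 pm

Using the Heisenberg uncertainty principle:
ΔxΔp ≥ ℏ/2

The minimum uncertainty in position is:
Δx_min = ℏ/(2Δp)
Δx_min = (1.055e-34 J·s) / (2 × 1.830e-25 kg·m/s)
Δx_min = 2.881e-10 m = 288.134 pm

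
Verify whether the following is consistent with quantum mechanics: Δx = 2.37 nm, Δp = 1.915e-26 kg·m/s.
No, it violates the uncertainty principle (impossible measurement).

Calculate the product ΔxΔp:
ΔxΔp = (2.370e-09 m) × (1.915e-26 kg·m/s)
ΔxΔp = 4.539e-35 J·s

Compare to the minimum allowed value ℏ/2:
ℏ/2 = 5.273e-35 J·s

Since ΔxΔp = 4.539e-35 J·s < 5.273e-35 J·s = ℏ/2,
the measurement violates the uncertainty principle.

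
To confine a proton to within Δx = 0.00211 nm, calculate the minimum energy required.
1.165 eV

Localizing a particle requires giving it sufficient momentum uncertainty:

1. From uncertainty principle: Δp ≥ ℏ/(2Δx)
   Δp_min = (1.055e-34 J·s) / (2 × 2.110e-12 m)
   Δp_min = 2.499e-23 kg·m/s

2. This momentum uncertainty corresponds to kinetic energy:
   KE ≈ (Δp)²/(2m) = (2.499e-23)²/(2 × 1.673e-27 kg)
   KE = 1.867e-19 J = 1.165 eV

Tighter localization requires more energy.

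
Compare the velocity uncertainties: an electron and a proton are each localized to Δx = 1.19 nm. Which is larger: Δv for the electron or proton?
The electron has the larger minimum velocity uncertainty, by a ratio of 1836.2.

For both particles, Δp_min = ℏ/(2Δx) = 4.431e-26 kg·m/s (same for both).

The velocity uncertainty is Δv = Δp/m:
- electron: Δv = 4.431e-26 / 9.109e-31 = 4.864e+04 m/s = 48.642 km/s
- proton: Δv = 4.431e-26 / 1.673e-27 = 2.649e+01 m/s = 26.491 m/s

Ratio: 4.864e+04 / 2.649e+01 = 1836.2

The lighter particle has larger velocity uncertainty because Δv ∝ 1/m.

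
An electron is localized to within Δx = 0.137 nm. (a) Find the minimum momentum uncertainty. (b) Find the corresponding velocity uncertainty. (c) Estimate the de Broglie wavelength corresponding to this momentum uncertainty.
(a) Δp_min = 3.849 × 10^-25 kg·m/s
(b) Δv_min = 422.510 km/s
(c) λ_dB = 1.722 nm

Step-by-step:

(a) From the uncertainty principle:
Δp_min = ℏ/(2Δx) = (1.055e-34 J·s)/(2 × 1.370e-10 m) = 3.849e-25 kg·m/s

(b) The velocity uncertainty:
Δv = Δp/m = (3.849e-25 kg·m/s)/(9.109e-31 kg) = 4.225e+05 m/s = 422.510 km/s

(c) The de Broglie wavelength for this momentum:
λ = h/p = (6.626e-34 J·s)/(3.849e-25 kg·m/s) = 1.722e-09 m = 1.722 nm

Note: The de Broglie wavelength is comparable to the localization size, as expected from wave-particle duality.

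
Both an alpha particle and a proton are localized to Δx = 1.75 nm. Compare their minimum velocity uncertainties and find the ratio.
The proton has the larger minimum velocity uncertainty, by a ratio of 4.0.

For both particles, Δp_min = ℏ/(2Δx) = 3.013e-26 kg·m/s (same for both).

The velocity uncertainty is Δv = Δp/m:
- alpha particle: Δv = 3.013e-26 / 6.645e-27 = 4.535e+00 m/s = 4.535 m/s
- proton: Δv = 3.013e-26 / 1.673e-27 = 1.801e+01 m/s = 18.014 m/s

Ratio: 1.801e+01 / 4.535e+00 = 4.0

The lighter particle has larger velocity uncertainty because Δv ∝ 1/m.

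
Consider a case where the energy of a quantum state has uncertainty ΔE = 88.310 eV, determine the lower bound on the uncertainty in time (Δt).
3.727 as

Using the energy-time uncertainty principle:
ΔEΔt ≥ ℏ/2

The minimum uncertainty in time is:
Δt_min = ℏ/(2ΔE)
Δt_min = (1.055e-34 J·s) / (2 × 1.415e-17 J)
Δt_min = 3.727e-18 s = 3.727 as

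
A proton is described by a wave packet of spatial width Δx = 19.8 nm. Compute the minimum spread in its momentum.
2.663 × 10^-27 kg·m/s

For a wave packet, the spatial width Δx and momentum spread Δp are related by the uncertainty principle:
ΔxΔp ≥ ℏ/2

The minimum momentum spread is:
Δp_min = ℏ/(2Δx)
Δp_min = (1.055e-34 J·s) / (2 × 1.980e-08 m)
Δp_min = 2.663e-27 kg·m/s

A wave packet cannot have both a well-defined position and well-defined momentum.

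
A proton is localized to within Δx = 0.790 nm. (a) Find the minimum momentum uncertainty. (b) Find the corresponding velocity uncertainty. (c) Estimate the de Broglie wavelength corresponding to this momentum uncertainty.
(a) Δp_min = 6.675 × 10^-26 kg·m/s
(b) Δv_min = 39.904 m/s
(c) λ_dB = 9.927 nm

Step-by-step:

(a) From the uncertainty principle:
Δp_min = ℏ/(2Δx) = (1.055e-34 J·s)/(2 × 7.900e-10 m) = 6.675e-26 kg·m/s

(b) The velocity uncertainty:
Δv = Δp/m = (6.675e-26 kg·m/s)/(1.673e-27 kg) = 3.990e+01 m/s = 39.904 m/s

(c) The de Broglie wavelength for this momentum:
λ = h/p = (6.626e-34 J·s)/(6.675e-26 kg·m/s) = 9.927e-09 m = 9.927 nm

Note: The de Broglie wavelength is comparable to the localization size, as expected from wave-particle duality.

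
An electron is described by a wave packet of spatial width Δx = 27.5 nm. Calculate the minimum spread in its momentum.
1.917 × 10^-27 kg·m/s

For a wave packet, the spatial width Δx and momentum spread Δp are related by the uncertainty principle:
ΔxΔp ≥ ℏ/2

The minimum momentum spread is:
Δp_min = ℏ/(2Δx)
Δp_min = (1.055e-34 J·s) / (2 × 2.750e-08 m)
Δp_min = 1.917e-27 kg·m/s

A wave packet cannot have both a well-defined position and well-defined momentum.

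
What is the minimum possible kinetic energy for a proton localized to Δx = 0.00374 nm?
370.861 meV

Localizing a particle requires giving it sufficient momentum uncertainty:

1. From uncertainty principle: Δp ≥ ℏ/(2Δx)
   Δp_min = (1.055e-34 J·s) / (2 × 3.740e-12 m)
   Δp_min = 1.410e-23 kg·m/s

2. This momentum uncertainty corresponds to kinetic energy:
   KE ≈ (Δp)²/(2m) = (1.410e-23)²/(2 × 1.673e-27 kg)
   KE = 5.942e-20 J = 370.861 meV

Tighter localization requires more energy.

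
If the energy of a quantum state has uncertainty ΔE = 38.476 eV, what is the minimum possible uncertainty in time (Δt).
8.554 as

Using the energy-time uncertainty principle:
ΔEΔt ≥ ℏ/2

The minimum uncertainty in time is:
Δt_min = ℏ/(2ΔE)
Δt_min = (1.055e-34 J·s) / (2 × 6.165e-18 J)
Δt_min = 8.554e-18 s = 8.554 as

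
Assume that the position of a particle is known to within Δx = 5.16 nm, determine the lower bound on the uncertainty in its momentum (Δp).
1.022 × 10^-26 kg·m/s

Using the Heisenberg uncertainty principle:
ΔxΔp ≥ ℏ/2

The minimum uncertainty in momentum is:
Δp_min = ℏ/(2Δx)
Δp_min = (1.055e-34 J·s) / (2 × 5.160e-09 m)
Δp_min = 1.022e-26 kg·m/s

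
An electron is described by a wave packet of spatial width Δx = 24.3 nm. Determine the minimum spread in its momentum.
2.170 × 10^-27 kg·m/s

For a wave packet, the spatial width Δx and momentum spread Δp are related by the uncertainty principle:
ΔxΔp ≥ ℏ/2

The minimum momentum spread is:
Δp_min = ℏ/(2Δx)
Δp_min = (1.055e-34 J·s) / (2 × 2.430e-08 m)
Δp_min = 2.170e-27 kg·m/s

A wave packet cannot have both a well-defined position and well-defined momentum.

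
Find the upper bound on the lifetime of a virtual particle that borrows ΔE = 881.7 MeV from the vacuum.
3.733 × 10^-25 s

Using the energy-time uncertainty principle:
ΔEΔt ≥ ℏ/2

For a virtual particle borrowing energy ΔE, the maximum lifetime is:
Δt_max = ℏ/(2ΔE)

Converting energy:
ΔE = 881.7 MeV = 1.413e-10 J

Δt_max = (1.055e-34 J·s) / (2 × 1.413e-10 J)
Δt_max = 3.733e-25 s = 3.733 × 10^-25 s

Virtual particles with higher borrowed energy exist for shorter times.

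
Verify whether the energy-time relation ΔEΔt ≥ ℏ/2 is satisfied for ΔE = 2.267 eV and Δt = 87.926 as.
No, it violates the uncertainty relation.

Calculate the product ΔEΔt:
ΔE = 2.267 eV = 3.632e-19 J
ΔEΔt = (3.632e-19 J) × (8.793e-17 s)
ΔEΔt = 3.194e-35 J·s

Compare to the minimum allowed value ℏ/2:
ℏ/2 = 5.273e-35 J·s

Since ΔEΔt = 3.194e-35 J·s < 5.273e-35 J·s = ℏ/2,
this violates the uncertainty relation.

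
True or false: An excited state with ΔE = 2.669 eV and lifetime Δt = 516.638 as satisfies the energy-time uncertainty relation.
Yes, it satisfies the uncertainty relation.

Calculate the product ΔEΔt:
ΔE = 2.669 eV = 4.276e-19 J
ΔEΔt = (4.276e-19 J) × (5.166e-16 s)
ΔEΔt = 2.209e-34 J·s

Compare to the minimum allowed value ℏ/2:
ℏ/2 = 5.273e-35 J·s

Since ΔEΔt = 2.209e-34 J·s ≥ 5.273e-35 J·s = ℏ/2,
this satisfies the uncertainty relation.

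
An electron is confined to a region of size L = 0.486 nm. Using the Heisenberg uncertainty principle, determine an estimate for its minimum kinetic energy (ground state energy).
40.326 meV

Using the uncertainty principle to estimate ground state energy:

1. The position uncertainty is approximately the confinement size:
   Δx ≈ L = 4.860e-10 m

2. From ΔxΔp ≥ ℏ/2, the minimum momentum uncertainty is:
   Δp ≈ ℏ/(2L) = 1.085e-25 kg·m/s

3. The kinetic energy is approximately:
   KE ≈ (Δp)²/(2m) = (1.085e-25)²/(2 × 9.109e-31 kg)
   KE ≈ 6.461e-21 J = 40.326 meV

This is an order-of-magnitude estimate of the ground state energy.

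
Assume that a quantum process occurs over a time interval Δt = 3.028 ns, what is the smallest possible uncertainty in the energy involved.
108.688 neV

Using the energy-time uncertainty principle:
ΔEΔt ≥ ℏ/2

The minimum uncertainty in energy is:
ΔE_min = ℏ/(2Δt)
ΔE_min = (1.055e-34 J·s) / (2 × 3.028e-09 s)
ΔE_min = 1.741e-26 J = 108.688 neV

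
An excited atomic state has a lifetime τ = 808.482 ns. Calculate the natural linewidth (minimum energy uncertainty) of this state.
407.067 peV

Using the energy-time uncertainty principle:
ΔEΔt ≥ ℏ/2

The lifetime τ represents the time uncertainty Δt.
The natural linewidth (minimum energy uncertainty) is:

ΔE = ℏ/(2τ)
ΔE = (1.055e-34 J·s) / (2 × 8.085e-07 s)
ΔE = 6.522e-29 J = 407.067 peV

This natural linewidth limits the precision of spectroscopic measurements.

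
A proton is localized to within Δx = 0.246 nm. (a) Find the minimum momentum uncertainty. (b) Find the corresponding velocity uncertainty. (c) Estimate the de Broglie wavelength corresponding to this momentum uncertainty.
(a) Δp_min = 2.143 × 10^-25 kg·m/s
(b) Δv_min = 128.148 m/s
(c) λ_dB = 3.091 nm

Step-by-step:

(a) From the uncertainty principle:
Δp_min = ℏ/(2Δx) = (1.055e-34 J·s)/(2 × 2.460e-10 m) = 2.143e-25 kg·m/s

(b) The velocity uncertainty:
Δv = Δp/m = (2.143e-25 kg·m/s)/(1.673e-27 kg) = 1.281e+02 m/s = 128.148 m/s

(c) The de Broglie wavelength for this momentum:
λ = h/p = (6.626e-34 J·s)/(2.143e-25 kg·m/s) = 3.091e-09 m = 3.091 nm

Note: The de Broglie wavelength is comparable to the localization size, as expected from wave-particle duality.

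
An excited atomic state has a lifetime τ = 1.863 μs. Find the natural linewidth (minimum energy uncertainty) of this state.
176.654 peV

Using the energy-time uncertainty principle:
ΔEΔt ≥ ℏ/2

The lifetime τ represents the time uncertainty Δt.
The natural linewidth (minimum energy uncertainty) is:

ΔE = ℏ/(2τ)
ΔE = (1.055e-34 J·s) / (2 × 1.863e-06 s)
ΔE = 2.830e-29 J = 176.654 peV

This natural linewidth limits the precision of spectroscopic measurements.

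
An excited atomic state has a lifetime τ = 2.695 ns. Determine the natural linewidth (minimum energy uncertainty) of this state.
122.117 neV

Using the energy-time uncertainty principle:
ΔEΔt ≥ ℏ/2

The lifetime τ represents the time uncertainty Δt.
The natural linewidth (minimum energy uncertainty) is:

ΔE = ℏ/(2τ)
ΔE = (1.055e-34 J·s) / (2 × 2.695e-09 s)
ΔE = 1.957e-26 J = 122.117 neV

This natural linewidth limits the precision of spectroscopic measurements.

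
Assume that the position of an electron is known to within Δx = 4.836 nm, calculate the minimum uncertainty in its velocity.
11.969 km/s

Using the Heisenberg uncertainty principle and Δp = mΔv:
ΔxΔp ≥ ℏ/2
Δx(mΔv) ≥ ℏ/2

The minimum uncertainty in velocity is:
Δv_min = ℏ/(2mΔx)
Δv_min = (1.055e-34 J·s) / (2 × 9.109e-31 kg × 4.836e-09 m)
Δv_min = 1.197e+04 m/s = 11.969 km/s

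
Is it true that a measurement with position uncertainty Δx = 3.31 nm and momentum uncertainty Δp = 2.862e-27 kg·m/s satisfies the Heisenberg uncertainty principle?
No, it violates the uncertainty principle (impossible measurement).

Calculate the product ΔxΔp:
ΔxΔp = (3.310e-09 m) × (2.862e-27 kg·m/s)
ΔxΔp = 9.473e-36 J·s

Compare to the minimum allowed value ℏ/2:
ℏ/2 = 5.273e-35 J·s

Since ΔxΔp = 9.473e-36 J·s < 5.273e-35 J·s = ℏ/2,
the measurement violates the uncertainty principle.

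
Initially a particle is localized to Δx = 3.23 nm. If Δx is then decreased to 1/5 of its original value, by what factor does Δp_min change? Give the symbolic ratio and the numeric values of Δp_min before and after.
Original Δp_min = 1.632 × 10^-26 kg·m/s; new Δp'_min = 8.162 × 10^-26 kg·m/s; ratio Δp'_min/Δp_min = 5.

From the uncertainty principle ΔxΔp ≥ ℏ/2, the minimum momentum uncertainty is Δp_min = ℏ/(2Δx).

Original (Δx = 3.23 nm = 3.230e-09 m):
Δp_min = (1.055e-34 J·s)/(2 × 3.230e-09 m) = 1.632e-26 kg·m/s

When Δx → (1/5)Δx:
Δp'_min = ℏ/(2 × (1/5)Δx) = 5 × ℏ/(2Δx) = 5 × Δp_min
Δp'_min = 5 × 1.632e-26 kg·m/s = 8.162e-26 kg·m/s

Since Δp_min ∝ 1/Δx, when Δx is decreased to 1/5 of its original value, Δp_min increases to 5 times its original value.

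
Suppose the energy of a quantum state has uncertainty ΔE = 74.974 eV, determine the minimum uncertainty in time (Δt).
4.390 as

Using the energy-time uncertainty principle:
ΔEΔt ≥ ℏ/2

The minimum uncertainty in time is:
Δt_min = ℏ/(2ΔE)
Δt_min = (1.055e-34 J·s) / (2 × 1.201e-17 J)
Δt_min = 4.390e-18 s = 4.390 as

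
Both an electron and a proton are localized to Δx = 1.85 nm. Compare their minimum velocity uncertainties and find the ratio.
The electron has the larger minimum velocity uncertainty, by a ratio of 1836.2.

For both particles, Δp_min = ℏ/(2Δx) = 2.850e-26 kg·m/s (same for both).

The velocity uncertainty is Δv = Δp/m:
- electron: Δv = 2.850e-26 / 9.109e-31 = 3.129e+04 m/s = 31.289 km/s
- proton: Δv = 2.850e-26 / 1.673e-27 = 1.704e+01 m/s = 17.040 m/s

Ratio: 3.129e+04 / 1.704e+01 = 1836.2

The lighter particle has larger velocity uncertainty because Δv ∝ 1/m.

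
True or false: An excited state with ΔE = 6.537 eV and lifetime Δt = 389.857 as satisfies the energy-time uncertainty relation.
Yes, it satisfies the uncertainty relation.

Calculate the product ΔEΔt:
ΔE = 6.537 eV = 1.047e-18 J
ΔEΔt = (1.047e-18 J) × (3.899e-16 s)
ΔEΔt = 4.083e-34 J·s

Compare to the minimum allowed value ℏ/2:
ℏ/2 = 5.273e-35 J·s

Since ΔEΔt = 4.083e-34 J·s ≥ 5.273e-35 J·s = ℏ/2,
this satisfies the uncertainty relation.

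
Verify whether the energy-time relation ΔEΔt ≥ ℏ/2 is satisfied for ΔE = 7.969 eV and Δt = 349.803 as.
Yes, it satisfies the uncertainty relation.

Calculate the product ΔEΔt:
ΔE = 7.969 eV = 1.277e-18 J
ΔEΔt = (1.277e-18 J) × (3.498e-16 s)
ΔEΔt = 4.466e-34 J·s

Compare to the minimum allowed value ℏ/2:
ℏ/2 = 5.273e-35 J·s

Since ΔEΔt = 4.466e-34 J·s ≥ 5.273e-35 J·s = ℏ/2,
this satisfies the uncertainty relation.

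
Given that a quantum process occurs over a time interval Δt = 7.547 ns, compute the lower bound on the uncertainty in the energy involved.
43.608 neV

Using the energy-time uncertainty principle:
ΔEΔt ≥ ℏ/2

The minimum uncertainty in energy is:
ΔE_min = ℏ/(2Δt)
ΔE_min = (1.055e-34 J·s) / (2 × 7.547e-09 s)
ΔE_min = 6.987e-27 J = 43.608 neV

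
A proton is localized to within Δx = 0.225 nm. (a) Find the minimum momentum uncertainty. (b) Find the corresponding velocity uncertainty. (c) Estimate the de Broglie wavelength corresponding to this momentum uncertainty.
(a) Δp_min = 2.343 × 10^-25 kg·m/s
(b) Δv_min = 140.109 m/s
(c) λ_dB = 2.827 nm

Step-by-step:

(a) From the uncertainty principle:
Δp_min = ℏ/(2Δx) = (1.055e-34 J·s)/(2 × 2.250e-10 m) = 2.343e-25 kg·m/s

(b) The velocity uncertainty:
Δv = Δp/m = (2.343e-25 kg·m/s)/(1.673e-27 kg) = 1.401e+02 m/s = 140.109 m/s

(c) The de Broglie wavelength for this momentum:
λ = h/p = (6.626e-34 J·s)/(2.343e-25 kg·m/s) = 2.827e-09 m = 2.827 nm

Note: The de Broglie wavelength is comparable to the localization size, as expected from wave-particle duality.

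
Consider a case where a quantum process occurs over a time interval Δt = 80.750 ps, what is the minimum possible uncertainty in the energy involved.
4.076 μeV

Using the energy-time uncertainty principle:
ΔEΔt ≥ ℏ/2

The minimum uncertainty in energy is:
ΔE_min = ℏ/(2Δt)
ΔE_min = (1.055e-34 J·s) / (2 × 8.075e-11 s)
ΔE_min = 6.530e-25 J = 4.076 μeV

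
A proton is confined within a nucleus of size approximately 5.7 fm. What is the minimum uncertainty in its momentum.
9.251 × 10^-21 kg·m/s

Using the Heisenberg uncertainty principle:
ΔxΔp ≥ ℏ/2

With Δx ≈ L = 5.700e-15 m (the confinement size):
Δp_min = ℏ/(2Δx)
Δp_min = (1.055e-34 J·s) / (2 × 5.700e-15 m)
Δp_min = 9.251e-21 kg·m/s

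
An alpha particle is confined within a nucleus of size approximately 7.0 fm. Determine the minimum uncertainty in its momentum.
7.533 × 10^-21 kg·m/s

Using the Heisenberg uncertainty principle:
ΔxΔp ≥ ℏ/2

With Δx ≈ L = 7.000e-15 m (the confinement size):
Δp_min = ℏ/(2Δx)
Δp_min = (1.055e-34 J·s) / (2 × 7.000e-15 m)
Δp_min = 7.533e-21 kg·m/s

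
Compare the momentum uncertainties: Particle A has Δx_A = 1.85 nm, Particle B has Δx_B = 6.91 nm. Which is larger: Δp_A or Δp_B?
Particle A has the larger minimum momentum uncertainty, by a factor of 3.74.

For each particle, the minimum momentum uncertainty is Δp_min = ℏ/(2Δx):

Particle A: Δp_A = ℏ/(2×1.850e-09 m) = 2.850e-26 kg·m/s
Particle B: Δp_B = ℏ/(2×6.910e-09 m) = 7.631e-27 kg·m/s

Ratio: Δp_A/Δp_B = 3.74

Since Δp_min ∝ 1/Δx, the particle with smaller position uncertainty (A) has larger momentum uncertainty.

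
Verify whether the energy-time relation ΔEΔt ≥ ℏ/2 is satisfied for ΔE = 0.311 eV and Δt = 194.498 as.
No, it violates the uncertainty relation.

Calculate the product ΔEΔt:
ΔE = 0.311 eV = 4.983e-20 J
ΔEΔt = (4.983e-20 J) × (1.945e-16 s)
ΔEΔt = 9.691e-36 J·s

Compare to the minimum allowed value ℏ/2:
ℏ/2 = 5.273e-35 J·s

Since ΔEΔt = 9.691e-36 J·s < 5.273e-35 J·s = ℏ/2,
this violates the uncertainty relation.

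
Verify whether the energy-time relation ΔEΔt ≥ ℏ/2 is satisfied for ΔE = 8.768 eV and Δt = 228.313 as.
Yes, it satisfies the uncertainty relation.

Calculate the product ΔEΔt:
ΔE = 8.768 eV = 1.405e-18 J
ΔEΔt = (1.405e-18 J) × (2.283e-16 s)
ΔEΔt = 3.207e-34 J·s

Compare to the minimum allowed value ℏ/2:
ℏ/2 = 5.273e-35 J·s

Since ΔEΔt = 3.207e-34 J·s ≥ 5.273e-35 J·s = ℏ/2,
this satisfies the uncertainty relation.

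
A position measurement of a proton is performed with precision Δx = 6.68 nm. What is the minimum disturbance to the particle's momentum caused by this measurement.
7.894 × 10^-27 kg·m/s

The uncertainty principle implies that measuring position disturbs momentum:
ΔxΔp ≥ ℏ/2

When we measure position with precision Δx, we necessarily introduce a momentum uncertainty:
Δp ≥ ℏ/(2Δx)
Δp_min = (1.055e-34 J·s) / (2 × 6.680e-09 m)
Δp_min = 7.894e-27 kg·m/s

The more precisely we measure position, the greater the momentum disturbance.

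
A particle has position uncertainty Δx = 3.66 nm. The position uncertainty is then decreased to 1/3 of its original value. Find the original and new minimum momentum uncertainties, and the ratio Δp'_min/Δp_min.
Original Δp_min = 1.441 × 10^-26 kg·m/s; new Δp'_min = 4.322 × 10^-26 kg·m/s; ratio Δp'_min/Δp_min = 3.

From the uncertainty principle ΔxΔp ≥ ℏ/2, the minimum momentum uncertainty is Δp_min = ℏ/(2Δx).

Original (Δx = 3.66 nm = 3.660e-09 m):
Δp_min = (1.055e-34 J·s)/(2 × 3.660e-09 m) = 1.441e-26 kg·m/s

When Δx → (1/3)Δx:
Δp'_min = ℏ/(2 × (1/3)Δx) = 3 × ℏ/(2Δx) = 3 × Δp_min
Δp'_min = 3 × 1.441e-26 kg·m/s = 4.322e-26 kg·m/s

Since Δp_min ∝ 1/Δx, when Δx is decreased to 1/3 of its original value, Δp_min increases to 3 times its original value.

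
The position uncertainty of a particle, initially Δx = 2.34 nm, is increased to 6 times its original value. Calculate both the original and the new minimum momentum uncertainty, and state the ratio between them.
Original Δp_min = 2.253 × 10^-26 kg·m/s; new Δp'_min = 3.756 × 10^-27 kg·m/s; ratio Δp'_min/Δp_min = 1/6.

From the uncertainty principle ΔxΔp ≥ ℏ/2, the minimum momentum uncertainty is Δp_min = ℏ/(2Δx).

Original (Δx = 2.34 nm = 2.340e-09 m):
Δp_min = (1.055e-34 J·s)/(2 × 2.340e-09 m) = 2.253e-26 kg·m/s

When Δx → 6Δx:
Δp'_min = ℏ/(2 × 6Δx) = (1/6) × ℏ/(2Δx) = (1/6) × Δp_min
Δp'_min = 1/6 × 2.253e-26 kg·m/s = 3.756e-27 kg·m/s

Since Δp_min ∝ 1/Δx, when Δx is increased to 6 times its original value, Δp_min decreases to 1/6 of its original value.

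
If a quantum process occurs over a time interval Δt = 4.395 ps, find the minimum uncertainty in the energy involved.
74.882 μeV

Using the energy-time uncertainty principle:
ΔEΔt ≥ ℏ/2

The minimum uncertainty in energy is:
ΔE_min = ℏ/(2Δt)
ΔE_min = (1.055e-34 J·s) / (2 × 4.395e-12 s)
ΔE_min = 1.200e-23 J = 74.882 μeV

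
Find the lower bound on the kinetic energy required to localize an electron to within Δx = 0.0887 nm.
1.211 eV

Localizing a particle requires giving it sufficient momentum uncertainty:

1. From uncertainty principle: Δp ≥ ℏ/(2Δx)
   Δp_min = (1.055e-34 J·s) / (2 × 8.870e-11 m)
   Δp_min = 5.945e-25 kg·m/s

2. This momentum uncertainty corresponds to kinetic energy:
   KE ≈ (Δp)²/(2m) = (5.945e-25)²/(2 × 9.109e-31 kg)
   KE = 1.940e-19 J = 1.211 eV

Tighter localization requires more energy.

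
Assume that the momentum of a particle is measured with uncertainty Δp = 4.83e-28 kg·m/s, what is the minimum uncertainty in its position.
109.169 nm

Using the Heisenberg uncertainty principle:
ΔxΔp ≥ ℏ/2

The minimum uncertainty in position is:
Δx_min = ℏ/(2Δp)
Δx_min = (1.055e-34 J·s) / (2 × 4.830e-28 kg·m/s)
Δx_min = 1.092e-07 m = 109.169 nm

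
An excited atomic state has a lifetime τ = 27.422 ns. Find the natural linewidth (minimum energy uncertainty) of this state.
12.002 neV

Using the energy-time uncertainty principle:
ΔEΔt ≥ ℏ/2

The lifetime τ represents the time uncertainty Δt.
The natural linewidth (minimum energy uncertainty) is:

ΔE = ℏ/(2τ)
ΔE = (1.055e-34 J·s) / (2 × 2.742e-08 s)
ΔE = 1.923e-27 J = 12.002 neV

This natural linewidth limits the precision of spectroscopic measurements.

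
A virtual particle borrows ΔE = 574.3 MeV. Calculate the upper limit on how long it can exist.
5.731 × 10^-25 s

Using the energy-time uncertainty principle:
ΔEΔt ≥ ℏ/2

For a virtual particle borrowing energy ΔE, the maximum lifetime is:
Δt_max = ℏ/(2ΔE)

Converting energy:
ΔE = 574.3 MeV = 9.201e-11 J

Δt_max = (1.055e-34 J·s) / (2 × 9.201e-11 J)
Δt_max = 5.731e-25 s = 5.731 × 10^-25 s

Virtual particles with higher borrowed energy exist for shorter times.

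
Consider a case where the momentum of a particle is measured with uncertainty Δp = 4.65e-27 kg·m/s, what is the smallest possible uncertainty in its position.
11.339 nm

Using the Heisenberg uncertainty principle:
ΔxΔp ≥ ℏ/2

The minimum uncertainty in position is:
Δx_min = ℏ/(2Δp)
Δx_min = (1.055e-34 J·s) / (2 × 4.650e-27 kg·m/s)
Δx_min = 1.134e-08 m = 11.339 nm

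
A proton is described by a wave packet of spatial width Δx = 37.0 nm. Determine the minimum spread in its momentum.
1.425 × 10^-27 kg·m/s

For a wave packet, the spatial width Δx and momentum spread Δp are related by the uncertainty principle:
ΔxΔp ≥ ℏ/2

The minimum momentum spread is:
Δp_min = ℏ/(2Δx)
Δp_min = (1.055e-34 J·s) / (2 × 3.700e-08 m)
Δp_min = 1.425e-27 kg·m/s

A wave packet cannot have both a well-defined position and well-defined momentum.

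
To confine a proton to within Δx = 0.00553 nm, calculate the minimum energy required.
169.630 meV

Localizing a particle requires giving it sufficient momentum uncertainty:

1. From uncertainty principle: Δp ≥ ℏ/(2Δx)
   Δp_min = (1.055e-34 J·s) / (2 × 5.530e-12 m)
   Δp_min = 9.535e-24 kg·m/s

2. This momentum uncertainty corresponds to kinetic energy:
   KE ≈ (Δp)²/(2m) = (9.535e-24)²/(2 × 1.673e-27 kg)
   KE = 2.718e-20 J = 169.630 meV

Tighter localization requires more energy.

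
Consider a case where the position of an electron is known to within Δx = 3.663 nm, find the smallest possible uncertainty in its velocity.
15.802 km/s

Using the Heisenberg uncertainty principle and Δp = mΔv:
ΔxΔp ≥ ℏ/2
Δx(mΔv) ≥ ℏ/2

The minimum uncertainty in velocity is:
Δv_min = ℏ/(2mΔx)
Δv_min = (1.055e-34 J·s) / (2 × 9.109e-31 kg × 3.663e-09 m)
Δv_min = 1.580e+04 m/s = 15.802 km/s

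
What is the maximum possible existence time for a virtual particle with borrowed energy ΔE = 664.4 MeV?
4.953 × 10^-25 s

Using the energy-time uncertainty principle:
ΔEΔt ≥ ℏ/2

For a virtual particle borrowing energy ΔE, the maximum lifetime is:
Δt_max = ℏ/(2ΔE)

Converting energy:
ΔE = 664.4 MeV = 1.064e-10 J

Δt_max = (1.055e-34 J·s) / (2 × 1.064e-10 J)
Δt_max = 4.953e-25 s = 4.953 × 10^-25 s

Virtual particles with higher borrowed energy exist for shorter times.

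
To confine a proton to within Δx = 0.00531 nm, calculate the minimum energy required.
183.978 meV

Localizing a particle requires giving it sufficient momentum uncertainty:

1. From uncertainty principle: Δp ≥ ℏ/(2Δx)
   Δp_min = (1.055e-34 J·s) / (2 × 5.310e-12 m)
   Δp_min = 9.930e-24 kg·m/s

2. This momentum uncertainty corresponds to kinetic energy:
   KE ≈ (Δp)²/(2m) = (9.930e-24)²/(2 × 1.673e-27 kg)
   KE = 2.948e-20 J = 183.978 meV

Tighter localization requires more energy.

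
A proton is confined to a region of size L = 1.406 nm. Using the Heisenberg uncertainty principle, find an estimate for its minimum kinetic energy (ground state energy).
2.624 μeV

Using the uncertainty principle to estimate ground state energy:

1. The position uncertainty is approximately the confinement size:
   Δx ≈ L = 1.406e-09 m

2. From ΔxΔp ≥ ℏ/2, the minimum momentum uncertainty is:
   Δp ≈ ℏ/(2L) = 3.750e-26 kg·m/s

3. The kinetic energy is approximately:
   KE ≈ (Δp)²/(2m) = (3.750e-26)²/(2 × 1.673e-27 kg)
   KE ≈ 4.204e-25 J = 2.624 μeV

This is an order-of-magnitude estimate of the ground state energy.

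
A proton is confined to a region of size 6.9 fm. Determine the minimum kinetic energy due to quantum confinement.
108.957 keV

Using the uncertainty principle:

1. Position uncertainty: Δx ≈ 6.900e-15 m
2. Minimum momentum uncertainty: Δp = ℏ/(2Δx) = 7.642e-21 kg·m/s
3. Minimum kinetic energy:
   KE = (Δp)²/(2m) = (7.642e-21)²/(2 × 1.673e-27 kg)
   KE = 1.746e-14 J = 108.957 keV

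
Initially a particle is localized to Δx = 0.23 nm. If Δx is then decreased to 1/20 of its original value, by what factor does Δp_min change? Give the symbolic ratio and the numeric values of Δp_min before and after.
Original Δp_min = 2.293 × 10^-25 kg·m/s; new Δp'_min = 4.585 × 10^-24 kg·m/s; ratio Δp'_min/Δp_min = 20.

From the uncertainty principle ΔxΔp ≥ ℏ/2, the minimum momentum uncertainty is Δp_min = ℏ/(2Δx).

Original (Δx = 0.23 nm = 2.300e-10 m):
Δp_min = (1.055e-34 J·s)/(2 × 2.300e-10 m) = 2.293e-25 kg·m/s

When Δx → (1/20)Δx:
Δp'_min = ℏ/(2 × (1/20)Δx) = 20 × ℏ/(2Δx) = 20 × Δp_min
Δp'_min = 20 × 2.293e-25 kg·m/s = 4.585e-24 kg·m/s

Since Δp_min ∝ 1/Δx, when Δx is decreased to 1/20 of its original value, Δp_min increases to 20 times its original value.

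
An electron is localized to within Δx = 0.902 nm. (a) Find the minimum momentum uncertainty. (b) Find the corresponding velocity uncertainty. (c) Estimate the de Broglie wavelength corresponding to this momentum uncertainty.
(a) Δp_min = 5.846 × 10^-26 kg·m/s
(b) Δv_min = 64.173 km/s
(c) λ_dB = 11.335 nm

Step-by-step:

(a) From the uncertainty principle:
Δp_min = ℏ/(2Δx) = (1.055e-34 J·s)/(2 × 9.020e-10 m) = 5.846e-26 kg·m/s

(b) The velocity uncertainty:
Δv = Δp/m = (5.846e-26 kg·m/s)/(9.109e-31 kg) = 6.417e+04 m/s = 64.173 km/s

(c) The de Broglie wavelength for this momentum:
λ = h/p = (6.626e-34 J·s)/(5.846e-26 kg·m/s) = 1.133e-08 m = 11.335 nm

Note: The de Broglie wavelength is comparable to the localization size, as expected from wave-particle duality.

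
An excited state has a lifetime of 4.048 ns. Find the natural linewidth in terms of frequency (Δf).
19.658 MHz

Using the energy-time uncertainty principle and E = hf:
ΔEΔt ≥ ℏ/2
hΔf·Δt ≥ ℏ/2

The minimum frequency uncertainty is:
Δf = ℏ/(2hτ) = 1/(4πτ)
Δf = 1/(4π × 4.048e-09 s)
Δf = 1.966e+07 Hz = 19.658 MHz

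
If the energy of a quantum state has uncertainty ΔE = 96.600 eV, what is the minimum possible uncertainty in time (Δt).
3.407 as

Using the energy-time uncertainty principle:
ΔEΔt ≥ ℏ/2

The minimum uncertainty in time is:
Δt_min = ℏ/(2ΔE)
Δt_min = (1.055e-34 J·s) / (2 × 1.548e-17 J)
Δt_min = 3.407e-18 s = 3.407 as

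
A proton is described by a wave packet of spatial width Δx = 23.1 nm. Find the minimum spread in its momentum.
2.283 × 10^-27 kg·m/s

For a wave packet, the spatial width Δx and momentum spread Δp are related by the uncertainty principle:
ΔxΔp ≥ ℏ/2

The minimum momentum spread is:
Δp_min = ℏ/(2Δx)
Δp_min = (1.055e-34 J·s) / (2 × 2.310e-08 m)
Δp_min = 2.283e-27 kg·m/s

A wave packet cannot have both a well-defined position and well-defined momentum.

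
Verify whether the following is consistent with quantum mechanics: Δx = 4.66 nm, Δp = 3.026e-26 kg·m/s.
Yes, it satisfies the uncertainty principle.

Calculate the product ΔxΔp:
ΔxΔp = (4.660e-09 m) × (3.026e-26 kg·m/s)
ΔxΔp = 1.410e-34 J·s

Compare to the minimum allowed value ℏ/2:
ℏ/2 = 5.273e-35 J·s

Since ΔxΔp = 1.410e-34 J·s ≥ 5.273e-35 J·s = ℏ/2,
the measurement satisfies the uncertainty principle.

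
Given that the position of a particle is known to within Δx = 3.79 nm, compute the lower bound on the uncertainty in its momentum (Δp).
1.391 × 10^-26 kg·m/s

Using the Heisenberg uncertainty principle:
ΔxΔp ≥ ℏ/2

The minimum uncertainty in momentum is:
Δp_min = ℏ/(2Δx)
Δp_min = (1.055e-34 J·s) / (2 × 3.790e-09 m)
Δp_min = 1.391e-26 kg·m/s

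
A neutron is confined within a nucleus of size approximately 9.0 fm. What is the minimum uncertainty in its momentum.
5.859 × 10^-21 kg·m/s

Using the Heisenberg uncertainty principle:
ΔxΔp ≥ ℏ/2

With Δx ≈ L = 9.000e-15 m (the confinement size):
Δp_min = ℏ/(2Δx)
Δp_min = (1.055e-34 J·s) / (2 × 9.000e-15 m)
Δp_min = 5.859e-21 kg·m/s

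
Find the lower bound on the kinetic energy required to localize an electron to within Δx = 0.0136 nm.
51.497 eV

Localizing a particle requires giving it sufficient momentum uncertainty:

1. From uncertainty principle: Δp ≥ ℏ/(2Δx)
   Δp_min = (1.055e-34 J·s) / (2 × 1.360e-11 m)
   Δp_min = 3.877e-24 kg·m/s

2. This momentum uncertainty corresponds to kinetic energy:
   KE ≈ (Δp)²/(2m) = (3.877e-24)²/(2 × 9.109e-31 kg)
   KE = 8.251e-18 J = 51.497 eV

Tighter localization requires more energy.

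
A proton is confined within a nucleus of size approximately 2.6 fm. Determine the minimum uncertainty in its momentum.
2.028 × 10^-20 kg·m/s

Using the Heisenberg uncertainty principle:
ΔxΔp ≥ ℏ/2

With Δx ≈ L = 2.600e-15 m (the confinement size):
Δp_min = ℏ/(2Δx)
Δp_min = (1.055e-34 J·s) / (2 × 2.600e-15 m)
Δp_min = 2.028e-20 kg·m/s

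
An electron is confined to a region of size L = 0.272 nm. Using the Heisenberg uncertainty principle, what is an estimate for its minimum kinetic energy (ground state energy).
128.743 meV

Using the uncertainty principle to estimate ground state energy:

1. The position uncertainty is approximately the confinement size:
   Δx ≈ L = 2.720e-10 m

2. From ΔxΔp ≥ ℏ/2, the minimum momentum uncertainty is:
   Δp ≈ ℏ/(2L) = 1.939e-25 kg·m/s

3. The kinetic energy is approximately:
   KE ≈ (Δp)²/(2m) = (1.939e-25)²/(2 × 9.109e-31 kg)
   KE ≈ 2.063e-20 J = 128.743 meV

This is an order-of-magnitude estimate of the ground state energy.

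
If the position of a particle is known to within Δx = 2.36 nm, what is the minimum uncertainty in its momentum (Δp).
2.234 × 10^-26 kg·m/s

Using the Heisenberg uncertainty principle:
ΔxΔp ≥ ℏ/2

The minimum uncertainty in momentum is:
Δp_min = ℏ/(2Δx)
Δp_min = (1.055e-34 J·s) / (2 × 2.360e-09 m)
Δp_min = 2.234e-26 kg·m/s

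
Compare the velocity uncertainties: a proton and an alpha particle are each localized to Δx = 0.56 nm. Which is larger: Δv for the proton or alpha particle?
The proton has the larger minimum velocity uncertainty, by a ratio of 4.0.

For both particles, Δp_min = ℏ/(2Δx) = 9.416e-26 kg·m/s (same for both).

The velocity uncertainty is Δv = Δp/m:
- proton: Δv = 9.416e-26 / 1.673e-27 = 5.629e+01 m/s = 56.294 m/s
- alpha particle: Δv = 9.416e-26 / 6.645e-27 = 1.417e+01 m/s = 14.171 m/s

Ratio: 5.629e+01 / 1.417e+01 = 4.0

The lighter particle has larger velocity uncertainty because Δv ∝ 1/m.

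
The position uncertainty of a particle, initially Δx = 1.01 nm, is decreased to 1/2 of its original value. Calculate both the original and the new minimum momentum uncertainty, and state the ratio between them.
Original Δp_min = 5.221 × 10^-26 kg·m/s; new Δp'_min = 1.044 × 10^-25 kg·m/s; ratio Δp'_min/Δp_min = 2.

From the uncertainty principle ΔxΔp ≥ ℏ/2, the minimum momentum uncertainty is Δp_min = ℏ/(2Δx).

Original (Δx = 1.01 nm = 1.010e-09 m):
Δp_min = (1.055e-34 J·s)/(2 × 1.010e-09 m) = 5.221e-26 kg·m/s

When Δx → (1/2)Δx:
Δp'_min = ℏ/(2 × (1/2)Δx) = 2 × ℏ/(2Δx) = 2 × Δp_min
Δp'_min = 2 × 5.221e-26 kg·m/s = 1.044e-25 kg·m/s

Since Δp_min ∝ 1/Δx, when Δx is decreased to 1/2 of its original value, Δp_min increases to 2 times its original value.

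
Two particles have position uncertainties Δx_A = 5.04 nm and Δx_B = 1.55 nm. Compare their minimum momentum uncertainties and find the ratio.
Particle B has the larger minimum momentum uncertainty, by a factor of 3.25.

For each particle, the minimum momentum uncertainty is Δp_min = ℏ/(2Δx):

Particle A: Δp_A = ℏ/(2×5.040e-09 m) = 1.046e-26 kg·m/s
Particle B: Δp_B = ℏ/(2×1.550e-09 m) = 3.402e-26 kg·m/s

Ratio: Δp_B/Δp_A = 3.25

Since Δp_min ∝ 1/Δx, the particle with smaller position uncertainty (B) has larger momentum uncertainty.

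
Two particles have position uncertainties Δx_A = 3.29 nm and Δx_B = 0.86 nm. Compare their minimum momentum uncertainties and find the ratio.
Particle B has the larger minimum momentum uncertainty, by a factor of 3.83.

For each particle, the minimum momentum uncertainty is Δp_min = ℏ/(2Δx):

Particle A: Δp_A = ℏ/(2×3.290e-09 m) = 1.603e-26 kg·m/s
Particle B: Δp_B = ℏ/(2×8.600e-10 m) = 6.131e-26 kg·m/s

Ratio: Δp_B/Δp_A = 3.83

Since Δp_min ∝ 1/Δx, the particle with smaller position uncertainty (B) has larger momentum uncertainty.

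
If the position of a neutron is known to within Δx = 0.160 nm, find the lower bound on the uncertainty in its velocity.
196.757 m/s

Using the Heisenberg uncertainty principle and Δp = mΔv:
ΔxΔp ≥ ℏ/2
Δx(mΔv) ≥ ℏ/2

The minimum uncertainty in velocity is:
Δv_min = ℏ/(2mΔx)
Δv_min = (1.055e-34 J·s) / (2 × 1.675e-27 kg × 1.600e-10 m)
Δv_min = 1.968e+02 m/s = 196.757 m/s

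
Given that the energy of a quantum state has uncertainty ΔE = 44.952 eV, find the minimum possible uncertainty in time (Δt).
7.321 as

Using the energy-time uncertainty principle:
ΔEΔt ≥ ℏ/2

The minimum uncertainty in time is:
Δt_min = ℏ/(2ΔE)
Δt_min = (1.055e-34 J·s) / (2 × 7.202e-18 J)
Δt_min = 7.321e-18 s = 7.321 as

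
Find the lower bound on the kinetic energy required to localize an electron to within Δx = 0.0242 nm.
16.264 eV

Localizing a particle requires giving it sufficient momentum uncertainty:

1. From uncertainty principle: Δp ≥ ℏ/(2Δx)
   Δp_min = (1.055e-34 J·s) / (2 × 2.420e-11 m)
   Δp_min = 2.179e-24 kg·m/s

2. This momentum uncertainty corresponds to kinetic energy:
   KE ≈ (Δp)²/(2m) = (2.179e-24)²/(2 × 9.109e-31 kg)
   KE = 2.606e-18 J = 16.264 eV

Tighter localization requires more energy.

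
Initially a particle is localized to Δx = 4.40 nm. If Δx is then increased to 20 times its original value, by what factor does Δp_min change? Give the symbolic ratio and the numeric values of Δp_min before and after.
Original Δp_min = 1.198 × 10^-26 kg·m/s; new Δp'_min = 5.992 × 10^-28 kg·m/s; ratio Δp'_min/Δp_min = 1/20.

From the uncertainty principle ΔxΔp ≥ ℏ/2, the minimum momentum uncertainty is Δp_min = ℏ/(2Δx).

Original (Δx = 4.40 nm = 4.400e-09 m):
Δp_min = (1.055e-34 J·s)/(2 × 4.400e-09 m) = 1.198e-26 kg·m/s

When Δx → 20Δx:
Δp'_min = ℏ/(2 × 20Δx) = (1/20) × ℏ/(2Δx) = (1/20) × Δp_min
Δp'_min = 1/20 × 1.198e-26 kg·m/s = 5.992e-28 kg·m/s

Since Δp_min ∝ 1/Δx, when Δx is increased to 20 times its original value, Δp_min decreases to 1/20 of its original value.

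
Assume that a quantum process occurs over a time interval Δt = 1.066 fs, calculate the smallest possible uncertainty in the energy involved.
308.730 meV

Using the energy-time uncertainty principle:
ΔEΔt ≥ ℏ/2

The minimum uncertainty in energy is:
ΔE_min = ℏ/(2Δt)
ΔE_min = (1.055e-34 J·s) / (2 × 1.066e-15 s)
ΔE_min = 4.946e-20 J = 308.730 meV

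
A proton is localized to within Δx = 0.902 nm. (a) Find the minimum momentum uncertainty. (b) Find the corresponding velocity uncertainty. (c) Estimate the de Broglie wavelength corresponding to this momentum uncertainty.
(a) Δp_min = 5.846 × 10^-26 kg·m/s
(b) Δv_min = 34.950 m/s
(c) λ_dB = 11.335 nm

Step-by-step:

(a) From the uncertainty principle:
Δp_min = ℏ/(2Δx) = (1.055e-34 J·s)/(2 × 9.020e-10 m) = 5.846e-26 kg·m/s

(b) The velocity uncertainty:
Δv = Δp/m = (5.846e-26 kg·m/s)/(1.673e-27 kg) = 3.495e+01 m/s = 34.950 m/s

(c) The de Broglie wavelength for this momentum:
λ = h/p = (6.626e-34 J·s)/(5.846e-26 kg·m/s) = 1.133e-08 m = 11.335 nm

Note: The de Broglie wavelength is comparable to the localization size, as expected from wave-particle duality.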